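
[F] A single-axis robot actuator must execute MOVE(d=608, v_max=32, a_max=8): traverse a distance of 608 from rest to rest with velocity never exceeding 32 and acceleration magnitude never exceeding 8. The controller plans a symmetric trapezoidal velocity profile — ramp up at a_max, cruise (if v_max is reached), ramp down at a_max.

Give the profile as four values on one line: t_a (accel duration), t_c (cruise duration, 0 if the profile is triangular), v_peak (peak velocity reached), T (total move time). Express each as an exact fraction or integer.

t_a=4 t_c=15 v_peak=32 T=23

(v_max)²/a_max = 32²/8 = 128
608 ≥ 128 so v_max reached
t_a = 32/8 = 4; v_peak = 32
d_cruise = 608 − 128 = 480; t_c = 480/32 = 15
T = 2·4 + 15 = 23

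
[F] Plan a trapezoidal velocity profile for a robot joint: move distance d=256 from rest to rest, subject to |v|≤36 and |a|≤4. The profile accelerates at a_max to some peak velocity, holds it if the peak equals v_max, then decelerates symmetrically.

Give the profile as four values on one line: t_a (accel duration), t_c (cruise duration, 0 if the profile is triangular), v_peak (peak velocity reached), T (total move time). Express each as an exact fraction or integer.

t_a=8 t_c=0 v_peak=32 T=16

v_max²/a_max = 36²/4 = 324
256 < 324 ⇒ no cruise
v_peak = √(256·4) = √1024 = 32
t_a = 32/4 = 8; t_c = 0
T = 2·8 = 16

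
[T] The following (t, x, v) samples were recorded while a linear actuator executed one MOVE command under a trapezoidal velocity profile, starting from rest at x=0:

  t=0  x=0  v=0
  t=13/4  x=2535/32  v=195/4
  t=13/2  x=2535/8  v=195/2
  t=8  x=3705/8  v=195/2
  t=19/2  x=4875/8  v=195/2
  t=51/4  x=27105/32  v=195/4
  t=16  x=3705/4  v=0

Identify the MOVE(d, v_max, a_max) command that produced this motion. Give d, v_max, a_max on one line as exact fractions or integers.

d=3705/4 v_max=195/2 a_max=15

final state: t=16, x=3705/4, v=0 → d = 3705/4
a_max = (195/4−0)/(13/4−0) = 15
max v = 195/2 over t∈[13/2,19/2] → v_max = 195/2
check: 195/2·(13/2+3) = 3705/4 ✓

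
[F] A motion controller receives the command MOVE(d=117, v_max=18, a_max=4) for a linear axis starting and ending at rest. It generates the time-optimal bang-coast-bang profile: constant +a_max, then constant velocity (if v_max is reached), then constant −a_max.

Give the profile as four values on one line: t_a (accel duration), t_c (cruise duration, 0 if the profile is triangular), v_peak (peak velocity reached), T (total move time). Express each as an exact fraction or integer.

v_max²/a_max = 18²/4 = 81
117 ≥ 81 ⇒ cruise phase
t_a = 18/4 = 9/2; v_peak = 18
d_cruise = 117 − 81 = 36; t_c = 36/18 = 2
T = 2·9/2 + 2 = 11

t_a=9/2 t_c=2 v_peak=18 T=11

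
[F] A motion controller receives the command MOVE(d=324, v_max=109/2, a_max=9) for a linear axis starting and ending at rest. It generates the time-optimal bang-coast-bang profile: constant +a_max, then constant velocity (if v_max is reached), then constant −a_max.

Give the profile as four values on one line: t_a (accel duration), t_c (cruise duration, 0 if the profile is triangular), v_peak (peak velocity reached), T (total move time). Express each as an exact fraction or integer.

v_max²/a_max = (109/2)²/9 = 11881/36
324 < 11881/36 ⇒ no cruise
v_peak = √(324·9) = √2916 = 54
t_a = 54/9 = 6; t_c = 0
T = 2·6 = 12

t_a=6 t_c=0 v_peak=54 T=12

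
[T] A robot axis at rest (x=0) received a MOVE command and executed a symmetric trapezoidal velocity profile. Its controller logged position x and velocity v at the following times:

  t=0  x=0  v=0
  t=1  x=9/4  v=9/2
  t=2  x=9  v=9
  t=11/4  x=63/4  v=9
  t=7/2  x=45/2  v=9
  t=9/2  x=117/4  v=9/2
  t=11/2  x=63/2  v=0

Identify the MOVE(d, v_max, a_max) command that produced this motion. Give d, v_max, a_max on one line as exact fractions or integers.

final state: t=11/2, x=63/2, v=0 → d = 63/2
a_max = (9/2−0)/(1−0) = 9/2
max v = 9 over t∈[2,7/2] → v_max = 9
check: 9·(2+3/2) = 63/2 ✓

d=63/2 v_max=9 a_max=9/2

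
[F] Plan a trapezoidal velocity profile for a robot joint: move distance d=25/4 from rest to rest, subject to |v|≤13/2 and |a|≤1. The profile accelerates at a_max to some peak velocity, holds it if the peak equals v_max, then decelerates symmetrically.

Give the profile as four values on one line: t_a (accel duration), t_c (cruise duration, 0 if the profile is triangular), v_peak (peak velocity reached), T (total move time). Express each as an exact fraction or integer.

t_a=5/2 t_c=0 v_peak=5/2 T=5

(v_max)²/a_max = (13/2)²/1 = 169/4
25/4 < 169/4 → triangular
v_peak = √(25/4·1) = √(25/4) = 5/2
t_a = (5/2)/1 = 5/2; t_c = 0
T = 2·5/2 = 5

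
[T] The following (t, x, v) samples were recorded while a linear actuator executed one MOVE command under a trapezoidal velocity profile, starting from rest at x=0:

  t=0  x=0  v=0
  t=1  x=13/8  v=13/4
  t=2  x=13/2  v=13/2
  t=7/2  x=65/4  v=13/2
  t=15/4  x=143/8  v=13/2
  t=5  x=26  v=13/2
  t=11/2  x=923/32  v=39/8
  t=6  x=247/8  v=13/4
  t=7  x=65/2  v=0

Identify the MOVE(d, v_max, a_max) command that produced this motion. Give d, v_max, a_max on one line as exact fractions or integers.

final state: t=7, x=65/2, v=0 → d = 65/2
a_max = (13/4−0)/(1−0) = 13/4
max v = 13/2 over t∈[2,5] → v_max = 13/2
check: 13/2·(2+3) = 65/2 ✓

d=65/2 v_max=13/2 a_max=13/4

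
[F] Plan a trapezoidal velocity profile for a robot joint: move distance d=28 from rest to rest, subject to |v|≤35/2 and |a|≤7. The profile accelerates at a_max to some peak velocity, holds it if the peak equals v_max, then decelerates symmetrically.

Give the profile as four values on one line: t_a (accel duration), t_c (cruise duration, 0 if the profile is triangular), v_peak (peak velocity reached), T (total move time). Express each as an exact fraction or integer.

v_max²/a_max = (35/2)²/7 = 175/4
28 < 175/4 so t_c = 0
v_peak = √(28·7) = √196 = 14
t_a = 14/7 = 2; t_c = 0
T = 2·2 = 4

t_a=2 t_c=0 v_peak=14 T=4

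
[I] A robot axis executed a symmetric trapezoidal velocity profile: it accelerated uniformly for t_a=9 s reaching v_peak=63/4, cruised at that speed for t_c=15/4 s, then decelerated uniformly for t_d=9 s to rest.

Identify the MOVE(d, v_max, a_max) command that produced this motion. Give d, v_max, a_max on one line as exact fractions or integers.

a_max = (63/4)/9 = 7/4
d_a = ½·63/4·9 = 567/8; d_c = 63/4·15/4 = 945/16
d = 2·567/8 + 945/16 = 3213/16
t_c = 15/4 > 0 so v_max = 63/4

d=3213/16 v_max=63/4 a_max=7/4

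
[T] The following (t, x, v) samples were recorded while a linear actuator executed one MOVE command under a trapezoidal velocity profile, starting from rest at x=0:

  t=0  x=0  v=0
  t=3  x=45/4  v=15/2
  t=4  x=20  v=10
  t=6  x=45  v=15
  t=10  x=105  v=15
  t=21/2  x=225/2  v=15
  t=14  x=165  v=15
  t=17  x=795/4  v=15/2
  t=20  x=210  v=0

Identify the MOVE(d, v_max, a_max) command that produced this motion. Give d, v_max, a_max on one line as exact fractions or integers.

final state: t=20, x=210, v=0 → d = 210
a_max = (15/2−0)/(3−0) = 5/2
max v = 15 over t∈[6,14] → v_max = 15
check: 15·(6+8) = 210 ✓

d=210 v_max=15 a_max=5/2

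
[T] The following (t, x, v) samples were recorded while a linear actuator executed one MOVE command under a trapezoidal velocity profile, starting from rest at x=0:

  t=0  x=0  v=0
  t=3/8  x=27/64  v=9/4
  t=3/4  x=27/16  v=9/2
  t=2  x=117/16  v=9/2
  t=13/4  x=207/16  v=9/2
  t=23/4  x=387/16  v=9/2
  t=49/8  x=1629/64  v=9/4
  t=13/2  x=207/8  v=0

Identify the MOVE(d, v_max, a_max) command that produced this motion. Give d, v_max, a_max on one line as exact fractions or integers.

final state: t=13/2, x=207/8, v=0 → d = 207/8
a_max = (9/4−0)/(3/8−0) = 6
max v = 9/2 over t∈[3/4,23/4] → v_max = 9/2
check: 9/2·(3/4+5) = 207/8 ✓

d=207/8 v_max=9/2 a_max=6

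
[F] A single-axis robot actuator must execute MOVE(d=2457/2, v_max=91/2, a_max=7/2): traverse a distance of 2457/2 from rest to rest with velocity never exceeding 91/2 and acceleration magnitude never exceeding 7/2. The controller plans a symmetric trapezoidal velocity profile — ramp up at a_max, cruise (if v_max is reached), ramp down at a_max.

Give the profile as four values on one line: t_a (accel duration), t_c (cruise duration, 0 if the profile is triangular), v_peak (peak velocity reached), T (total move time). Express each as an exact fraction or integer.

vₘ²/aₘ = (91/2)²/(7/2) = 1183/2
2457/2 ≥ 1183/2 → trapezoidal
t_a = (91/2)/(7/2) = 13; v_peak = 91/2
d_cruise = 2457/2 − 1183/2 = 637; t_c = 637/(91/2) = 14
T = 2·13 + 14 = 40

t_a=13 t_c=14 v_peak=91/2 T=40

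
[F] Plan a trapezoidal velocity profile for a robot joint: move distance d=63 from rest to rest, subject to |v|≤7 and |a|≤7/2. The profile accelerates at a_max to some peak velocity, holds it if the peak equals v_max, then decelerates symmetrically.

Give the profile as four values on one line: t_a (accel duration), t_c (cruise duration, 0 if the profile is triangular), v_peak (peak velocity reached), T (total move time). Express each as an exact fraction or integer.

vₘ²/aₘ = 7²/(7/2) = 14
63 ≥ 14 ⇒ cruise phase
t_a = 7/(7/2) = 2; v_peak = 7
d_cruise = 63 − 14 = 49; t_c = 49/7 = 7
T = 2·2 + 7 = 11

t_a=2 t_c=7 v_peak=7 T=11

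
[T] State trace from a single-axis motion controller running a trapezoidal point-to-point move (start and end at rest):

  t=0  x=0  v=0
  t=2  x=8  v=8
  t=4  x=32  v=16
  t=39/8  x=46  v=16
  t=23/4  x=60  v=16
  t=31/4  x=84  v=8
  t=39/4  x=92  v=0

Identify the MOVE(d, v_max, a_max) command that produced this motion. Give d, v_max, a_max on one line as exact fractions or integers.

final state: t=39/4, x=92, v=0 → d = 92
a_max = (8−0)/(2−0) = 4
max v = 16 over t∈[4,23/4] → v_max = 16
check: 16·(4+7/4) = 92 ✓

d=92 v_max=16 a_max=4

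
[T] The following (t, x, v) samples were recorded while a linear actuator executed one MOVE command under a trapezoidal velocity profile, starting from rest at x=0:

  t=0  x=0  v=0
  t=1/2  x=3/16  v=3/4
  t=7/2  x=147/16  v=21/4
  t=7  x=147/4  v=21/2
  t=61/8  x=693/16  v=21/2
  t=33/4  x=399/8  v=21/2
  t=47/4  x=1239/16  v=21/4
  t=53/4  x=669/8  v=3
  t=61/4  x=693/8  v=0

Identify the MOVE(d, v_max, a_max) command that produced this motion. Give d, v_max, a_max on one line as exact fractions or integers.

final state: t=61/4, x=693/8, v=0 → d = 693/8
a_max = (3/4−0)/(1/2−0) = 3/2
max v = 21/2 over t∈[7,33/4] → v_max = 21/2
check: 21/2·(7+5/4) = 693/8 ✓

d=693/8 v_max=21/2 a_max=3/2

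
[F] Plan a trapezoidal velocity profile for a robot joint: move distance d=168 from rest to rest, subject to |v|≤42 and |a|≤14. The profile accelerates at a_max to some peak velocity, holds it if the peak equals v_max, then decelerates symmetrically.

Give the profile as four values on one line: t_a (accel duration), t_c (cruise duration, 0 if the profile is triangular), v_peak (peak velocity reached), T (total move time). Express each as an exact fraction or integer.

t_a=3 t_c=1 v_peak=42 T=7

(v_max)²/a_max = 42²/14 = 126
168 ≥ 126 → trapezoidal
t_a = 42/14 = 3; v_peak = 42
d_cruise = 168 − 126 = 42; t_c = 42/42 = 1
T = 2·3 + 1 = 7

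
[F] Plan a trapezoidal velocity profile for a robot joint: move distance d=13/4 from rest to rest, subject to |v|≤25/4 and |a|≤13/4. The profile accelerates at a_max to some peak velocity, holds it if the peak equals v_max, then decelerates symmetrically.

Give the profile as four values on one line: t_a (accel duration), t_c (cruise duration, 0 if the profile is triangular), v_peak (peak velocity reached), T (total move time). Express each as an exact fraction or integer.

t_a=1 t_c=0 v_peak=13/4 T=2

v_max²/a_max = (25/4)²/(13/4) = 625/52
13/4 < 625/52 ⇒ no cruise
v_peak = √(13/4·13/4) = √(169/16) = 13/4
t_a = (13/4)/(13/4) = 1; t_c = 0
T = 2·1 = 2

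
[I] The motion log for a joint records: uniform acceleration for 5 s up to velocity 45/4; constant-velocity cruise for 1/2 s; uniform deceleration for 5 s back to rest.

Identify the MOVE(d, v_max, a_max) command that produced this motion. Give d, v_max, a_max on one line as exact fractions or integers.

d=495/8 v_max=45/4 a_max=9/4

a_max = (45/4)/5 = 9/4
d_a = ½·45/4·5 = 225/8; d_c = 45/4·1/2 = 45/8
d = 2·225/8 + 45/8 = 495/8
t_c = 1/2 > 0 ⇒ limit active, v_max = 45/4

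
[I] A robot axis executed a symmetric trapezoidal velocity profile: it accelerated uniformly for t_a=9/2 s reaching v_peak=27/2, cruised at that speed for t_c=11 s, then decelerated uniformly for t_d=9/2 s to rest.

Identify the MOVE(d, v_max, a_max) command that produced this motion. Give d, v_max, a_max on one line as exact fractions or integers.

a_max = (27/2)/(9/2) = 3
d_a = ½·27/2·9/2 = 243/8; d_c = 27/2·11 = 297/2
d = 2·243/8 + 297/2 = 837/4
t_c = 11 > 0 so v_max = 27/2

d=837/4 v_max=27/2 a_max=3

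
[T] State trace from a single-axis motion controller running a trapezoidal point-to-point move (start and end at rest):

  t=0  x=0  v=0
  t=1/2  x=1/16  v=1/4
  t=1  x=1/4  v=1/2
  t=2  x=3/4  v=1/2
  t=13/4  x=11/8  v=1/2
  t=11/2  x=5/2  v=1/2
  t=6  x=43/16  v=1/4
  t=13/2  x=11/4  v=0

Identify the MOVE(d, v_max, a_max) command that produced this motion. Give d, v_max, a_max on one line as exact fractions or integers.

final state: t=13/2, x=11/4, v=0 → d = 11/4
a_max = (1/4−0)/(1/2−0) = 1/2
max v = 1/2 over t∈[1,11/2] → v_max = 1/2
check: 1/2·(1+9/2) = 11/4 ✓

d=11/4 v_max=1/2 a_max=1/2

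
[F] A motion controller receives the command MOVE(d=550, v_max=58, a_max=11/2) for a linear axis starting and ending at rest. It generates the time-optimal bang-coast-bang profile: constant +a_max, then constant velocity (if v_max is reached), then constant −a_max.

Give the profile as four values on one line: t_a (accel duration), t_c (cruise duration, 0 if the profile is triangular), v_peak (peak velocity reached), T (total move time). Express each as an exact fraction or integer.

t_a=10 t_c=0 v_peak=55 T=20

v_max²/a_max = 58²/(11/2) = 6728/11
550 < 6728/11 so t_c = 0
v_peak = √(550·11/2) = √3025 = 55
t_a = 55/(11/2) = 10; t_c = 0
T = 2·10 = 20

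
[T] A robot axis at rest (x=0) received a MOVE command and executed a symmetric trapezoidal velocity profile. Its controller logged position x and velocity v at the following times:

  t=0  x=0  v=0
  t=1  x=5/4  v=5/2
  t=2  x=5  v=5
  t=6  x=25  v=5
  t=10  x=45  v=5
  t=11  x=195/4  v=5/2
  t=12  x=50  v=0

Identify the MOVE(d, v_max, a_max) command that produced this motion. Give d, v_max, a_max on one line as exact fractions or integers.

d=50 v_max=5 a_max=5/2

final state: t=12, x=50, v=0 → d = 50
a_max = (5/2−0)/(1−0) = 5/2
max v = 5 over t∈[2,10] → v_max = 5
check: 5·(2+8) = 50 ✓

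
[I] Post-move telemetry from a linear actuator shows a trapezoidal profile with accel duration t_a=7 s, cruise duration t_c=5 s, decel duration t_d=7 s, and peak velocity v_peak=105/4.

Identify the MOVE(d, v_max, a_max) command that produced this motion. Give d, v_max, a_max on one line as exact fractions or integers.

a_max = (105/4)/7 = 15/4
d_a = ½·105/4·7 = 735/8; d_c = 105/4·5 = 525/4
d = 2·735/8 + 525/4 = 315
t_c = 5 > 0 so v_max = 105/4

d=315 v_max=105/4 a_max=15/4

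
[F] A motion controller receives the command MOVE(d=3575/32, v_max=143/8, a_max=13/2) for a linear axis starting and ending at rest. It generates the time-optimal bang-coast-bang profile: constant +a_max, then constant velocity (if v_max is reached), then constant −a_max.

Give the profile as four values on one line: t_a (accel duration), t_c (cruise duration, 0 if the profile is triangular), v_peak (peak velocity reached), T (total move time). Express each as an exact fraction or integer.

t_a=11/4 t_c=7/2 v_peak=143/8 T=9

v_max²/a_max = (143/8)²/(13/2) = 1573/32
3575/32 ≥ 1573/32 so v_max reached
t_a = (143/8)/(13/2) = 11/4; v_peak = 143/8
d_cruise = 3575/32 − 1573/32 = 1001/16; t_c = (1001/16)/(143/8) = 7/2
T = 2·11/4 + 7/2 = 9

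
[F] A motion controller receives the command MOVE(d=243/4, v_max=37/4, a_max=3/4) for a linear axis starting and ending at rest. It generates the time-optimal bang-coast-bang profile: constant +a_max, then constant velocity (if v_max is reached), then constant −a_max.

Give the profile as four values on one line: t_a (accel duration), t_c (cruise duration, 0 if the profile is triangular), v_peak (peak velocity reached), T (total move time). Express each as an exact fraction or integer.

v_max²/a_max = (37/4)²/(3/4) = 1369/12
243/4 < 1369/12 so t_c = 0
v_peak = √(243/4·3/4) = √(729/16) = 27/4
t_a = (27/4)/(3/4) = 9; t_c = 0
T = 2·9 = 18

t_a=9 t_c=0 v_peak=27/4 T=18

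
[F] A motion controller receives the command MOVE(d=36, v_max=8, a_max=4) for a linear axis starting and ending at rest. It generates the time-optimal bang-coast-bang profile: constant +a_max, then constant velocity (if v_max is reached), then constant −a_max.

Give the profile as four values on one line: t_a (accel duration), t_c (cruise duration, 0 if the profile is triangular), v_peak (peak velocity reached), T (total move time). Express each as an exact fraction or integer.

(v_max)²/a_max = 8²/4 = 16
36 ≥ 16 ⇒ cruise phase
t_a = 8/4 = 2; v_peak = 8
d_cruise = 36 − 16 = 20; t_c = 20/8 = 5/2
T = 2·2 + 5/2 = 13/2

t_a=2 t_c=5/2 v_peak=8 T=13/2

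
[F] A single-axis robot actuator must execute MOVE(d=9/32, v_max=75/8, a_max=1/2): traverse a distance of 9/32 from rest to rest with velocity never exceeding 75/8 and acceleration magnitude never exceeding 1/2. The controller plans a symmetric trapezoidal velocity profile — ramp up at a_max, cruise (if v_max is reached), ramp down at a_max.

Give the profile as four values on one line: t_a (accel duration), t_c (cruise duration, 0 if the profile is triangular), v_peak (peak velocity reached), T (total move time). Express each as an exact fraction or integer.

(v_max)²/a_max = (75/8)²/(1/2) = 5625/32
9/32 < 5625/32 ⇒ no cruise
v_peak = √(9/32·1/2) = √(9/64) = 3/8
t_a = (3/8)/(1/2) = 3/4; t_c = 0
T = 2·3/4 = 3/2

t_a=3/4 t_c=0 v_peak=3/8 T=3/2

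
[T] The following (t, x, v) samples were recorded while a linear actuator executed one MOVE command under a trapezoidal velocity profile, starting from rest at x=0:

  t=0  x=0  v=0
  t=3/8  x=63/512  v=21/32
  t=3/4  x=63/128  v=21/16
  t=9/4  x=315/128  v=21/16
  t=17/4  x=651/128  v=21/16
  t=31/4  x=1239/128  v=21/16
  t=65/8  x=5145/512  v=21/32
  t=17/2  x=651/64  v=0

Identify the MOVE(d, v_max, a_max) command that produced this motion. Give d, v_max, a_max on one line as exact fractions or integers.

d=651/64 v_max=21/16 a_max=7/4

final state: t=17/2, x=651/64, v=0 → d = 651/64
a_max = (21/32−0)/(3/8−0) = 7/4
max v = 21/16 over t∈[3/4,31/4] → v_max = 21/16
check: 21/16·(3/4+7) = 651/64 ✓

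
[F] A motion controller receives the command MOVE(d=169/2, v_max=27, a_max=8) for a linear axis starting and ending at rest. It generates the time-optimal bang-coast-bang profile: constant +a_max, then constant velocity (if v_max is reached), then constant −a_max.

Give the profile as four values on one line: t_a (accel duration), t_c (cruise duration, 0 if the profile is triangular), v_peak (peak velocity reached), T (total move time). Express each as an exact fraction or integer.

t_a=13/4 t_c=0 v_peak=26 T=13/2

v_max²/a_max = 27²/8 = 729/8
169/2 < 729/8 ⇒ no cruise
v_peak = √(169/2·8) = √676 = 26
t_a = 26/8 = 13/4; t_c = 0
T = 2·13/4 = 13/2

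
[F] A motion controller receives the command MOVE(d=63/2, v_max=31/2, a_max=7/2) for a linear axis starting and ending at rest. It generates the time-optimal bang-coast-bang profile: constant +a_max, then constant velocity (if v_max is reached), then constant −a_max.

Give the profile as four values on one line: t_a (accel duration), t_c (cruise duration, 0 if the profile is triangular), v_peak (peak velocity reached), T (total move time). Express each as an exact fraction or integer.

t_a=3 t_c=0 v_peak=21/2 T=6

vₘ²/aₘ = (31/2)²/(7/2) = 961/14
63/2 < 961/14 so t_c = 0
v_peak = √(63/2·7/2) = √(441/4) = 21/2
t_a = (21/2)/(7/2) = 3; t_c = 0
T = 2·3 = 6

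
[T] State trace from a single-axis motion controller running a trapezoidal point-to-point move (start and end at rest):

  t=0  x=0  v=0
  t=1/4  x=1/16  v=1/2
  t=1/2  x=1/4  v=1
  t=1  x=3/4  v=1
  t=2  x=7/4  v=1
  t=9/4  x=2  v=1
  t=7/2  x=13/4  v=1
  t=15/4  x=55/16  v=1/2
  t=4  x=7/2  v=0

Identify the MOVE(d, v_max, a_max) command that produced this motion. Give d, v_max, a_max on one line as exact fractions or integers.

d=7/2 v_max=1 a_max=2

final state: t=4, x=7/2, v=0 → d = 7/2
a_max = (1/2−0)/(1/4−0) = 2
max v = 1 over t∈[1/2,7/2] → v_max = 1
check: 1·(1/2+3) = 7/2 ✓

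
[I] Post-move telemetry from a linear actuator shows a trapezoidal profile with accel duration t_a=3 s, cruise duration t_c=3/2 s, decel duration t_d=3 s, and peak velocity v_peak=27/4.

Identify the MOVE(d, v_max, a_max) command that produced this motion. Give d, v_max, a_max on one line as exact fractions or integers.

d=243/8 v_max=27/4 a_max=9/4

a_max = (27/4)/3 = 9/4
d_a = ½·27/4·3 = 81/8; d_c = 27/4·3/2 = 81/8
d = 2·81/8 + 81/8 = 243/8
t_c = 3/2 > 0 → v_max = v_peak = 27/4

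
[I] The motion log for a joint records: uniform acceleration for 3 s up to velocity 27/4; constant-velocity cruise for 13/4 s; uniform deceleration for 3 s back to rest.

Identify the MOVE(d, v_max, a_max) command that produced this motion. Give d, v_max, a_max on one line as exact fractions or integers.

d=675/16 v_max=27/4 a_max=9/4

a_max = (27/4)/3 = 9/4
d_a = ½·27/4·3 = 81/8; d_c = 27/4·13/4 = 351/16
d = 2·81/8 + 351/16 = 675/16
t_c = 13/4 > 0 ⇒ limit active, v_max = 27/4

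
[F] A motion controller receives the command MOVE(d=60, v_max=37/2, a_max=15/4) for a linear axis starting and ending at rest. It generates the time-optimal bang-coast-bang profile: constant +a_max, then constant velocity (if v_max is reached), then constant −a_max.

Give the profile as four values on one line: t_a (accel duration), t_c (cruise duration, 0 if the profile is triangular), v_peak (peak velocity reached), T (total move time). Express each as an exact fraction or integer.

t_a=4 t_c=0 v_peak=15 T=8

(v_max)²/a_max = (37/2)²/(15/4) = 1369/15
60 < 1369/15 ⇒ no cruise
v_peak = √(60·15/4) = √225 = 15
t_a = 15/(15/4) = 4; t_c = 0
T = 2·4 = 8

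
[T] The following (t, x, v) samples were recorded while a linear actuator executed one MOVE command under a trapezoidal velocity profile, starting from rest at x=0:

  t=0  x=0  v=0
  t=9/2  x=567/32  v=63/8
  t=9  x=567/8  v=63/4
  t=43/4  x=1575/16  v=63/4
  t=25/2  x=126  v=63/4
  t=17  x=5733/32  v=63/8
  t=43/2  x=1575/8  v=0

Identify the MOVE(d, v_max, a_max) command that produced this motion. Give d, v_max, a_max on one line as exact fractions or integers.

d=1575/8 v_max=63/4 a_max=7/4

final state: t=43/2, x=1575/8, v=0 → d = 1575/8
a_max = (63/8−0)/(9/2−0) = 7/4
max v = 63/4 over t∈[9,25/2] → v_max = 63/4
check: 63/4·(9+7/2) = 1575/8 ✓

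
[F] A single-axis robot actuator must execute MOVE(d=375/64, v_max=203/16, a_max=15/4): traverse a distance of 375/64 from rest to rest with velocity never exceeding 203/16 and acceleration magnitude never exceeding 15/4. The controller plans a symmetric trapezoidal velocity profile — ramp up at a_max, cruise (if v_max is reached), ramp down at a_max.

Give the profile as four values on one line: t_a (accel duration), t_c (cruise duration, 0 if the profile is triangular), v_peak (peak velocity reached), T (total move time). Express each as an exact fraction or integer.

t_a=5/4 t_c=0 v_peak=75/16 T=5/2

v_max²/a_max = (203/16)²/(15/4) = 41209/960
375/64 < 41209/960 ⇒ no cruise
v_peak = √(375/64·15/4) = √(5625/256) = 75/16
t_a = (75/16)/(15/4) = 5/4; t_c = 0
T = 2·5/4 = 5/2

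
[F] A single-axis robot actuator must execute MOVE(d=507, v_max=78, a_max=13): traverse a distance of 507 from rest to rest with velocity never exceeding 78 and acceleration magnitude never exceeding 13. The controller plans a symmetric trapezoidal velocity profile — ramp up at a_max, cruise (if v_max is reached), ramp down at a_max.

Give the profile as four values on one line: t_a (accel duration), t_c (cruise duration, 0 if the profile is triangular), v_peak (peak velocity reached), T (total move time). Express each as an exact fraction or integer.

(v_max)²/a_max = 78²/13 = 468
507 ≥ 468 so v_max reached
t_a = 78/13 = 6; v_peak = 78
d_cruise = 507 − 468 = 39; t_c = 39/78 = 1/2
T = 2·6 + 1/2 = 25/2

t_a=6 t_c=1/2 v_peak=78 T=25/2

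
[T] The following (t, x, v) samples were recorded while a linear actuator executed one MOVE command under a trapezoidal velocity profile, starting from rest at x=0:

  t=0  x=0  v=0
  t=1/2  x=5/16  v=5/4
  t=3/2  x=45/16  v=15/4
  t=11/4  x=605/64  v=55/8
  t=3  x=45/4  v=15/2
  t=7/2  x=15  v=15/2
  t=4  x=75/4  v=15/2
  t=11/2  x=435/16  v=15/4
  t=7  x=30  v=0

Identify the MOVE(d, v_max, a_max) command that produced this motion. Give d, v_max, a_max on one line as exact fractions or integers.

final state: t=7, x=30, v=0 → d = 30
a_max = (5/4−0)/(1/2−0) = 5/2
max v = 15/2 over t∈[3,4] → v_max = 15/2
check: 15/2·(3+1) = 30 ✓

d=30 v_max=15/2 a_max=5/2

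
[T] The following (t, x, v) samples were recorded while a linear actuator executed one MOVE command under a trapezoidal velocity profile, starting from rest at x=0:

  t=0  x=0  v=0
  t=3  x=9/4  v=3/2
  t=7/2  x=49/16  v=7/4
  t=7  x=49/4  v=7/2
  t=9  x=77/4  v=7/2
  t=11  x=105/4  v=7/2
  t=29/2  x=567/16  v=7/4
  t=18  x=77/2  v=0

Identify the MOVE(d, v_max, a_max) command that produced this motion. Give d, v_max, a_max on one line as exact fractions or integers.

d=77/2 v_max=7/2 a_max=1/2

final state: t=18, x=77/2, v=0 → d = 77/2
a_max = (3/2−0)/(3−0) = 1/2
max v = 7/2 over t∈[7,11] → v_max = 7/2
check: 7/2·(7+4) = 77/2 ✓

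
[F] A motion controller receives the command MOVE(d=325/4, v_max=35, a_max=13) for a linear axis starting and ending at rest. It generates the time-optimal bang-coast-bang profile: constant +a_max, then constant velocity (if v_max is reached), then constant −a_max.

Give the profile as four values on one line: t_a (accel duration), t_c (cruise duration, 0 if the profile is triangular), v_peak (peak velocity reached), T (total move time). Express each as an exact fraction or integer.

vₘ²/aₘ = 35²/13 = 1225/13
325/4 < 1225/13 → triangular
v_peak = √(325/4·13) = √(4225/4) = 65/2
t_a = (65/2)/13 = 5/2; t_c = 0
T = 2·5/2 = 5

t_a=5/2 t_c=0 v_peak=65/2 T=5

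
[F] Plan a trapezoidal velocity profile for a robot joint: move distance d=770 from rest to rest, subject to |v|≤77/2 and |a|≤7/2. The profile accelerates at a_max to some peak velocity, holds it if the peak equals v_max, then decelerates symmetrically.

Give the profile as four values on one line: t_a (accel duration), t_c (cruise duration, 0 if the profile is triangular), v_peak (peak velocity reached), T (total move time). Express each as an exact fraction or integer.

vₘ²/aₘ = (77/2)²/(7/2) = 847/2
770 ≥ 847/2 → trapezoidal
t_a = (77/2)/(7/2) = 11; v_peak = 77/2
d_cruise = 770 − 847/2 = 693/2; t_c = (693/2)/(77/2) = 9
T = 2·11 + 9 = 31

t_a=11 t_c=9 v_peak=77/2 T=31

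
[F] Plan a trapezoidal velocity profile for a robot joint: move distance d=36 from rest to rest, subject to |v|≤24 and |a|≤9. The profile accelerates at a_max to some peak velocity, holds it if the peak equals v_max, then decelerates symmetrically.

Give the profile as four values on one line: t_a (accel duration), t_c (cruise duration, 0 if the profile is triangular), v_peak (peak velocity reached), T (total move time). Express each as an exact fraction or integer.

t_a=2 t_c=0 v_peak=18 T=4

v_max²/a_max = 24²/9 = 64
36 < 64 so t_c = 0
v_peak = √(36·9) = √324 = 18
t_a = 18/9 = 2; t_c = 0
T = 2·2 = 4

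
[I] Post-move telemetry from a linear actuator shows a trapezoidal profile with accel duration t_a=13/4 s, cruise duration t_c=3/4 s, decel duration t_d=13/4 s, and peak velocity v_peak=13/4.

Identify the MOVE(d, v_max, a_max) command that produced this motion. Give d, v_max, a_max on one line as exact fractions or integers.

a_max = (13/4)/(13/4) = 1
d_a = ½·13/4·13/4 = 169/32; d_c = 13/4·3/4 = 39/16
d = 2·169/32 + 39/16 = 13
t_c = 3/4 > 0 ⇒ limit active, v_max = 13/4

d=13 v_max=13/4 a_max=1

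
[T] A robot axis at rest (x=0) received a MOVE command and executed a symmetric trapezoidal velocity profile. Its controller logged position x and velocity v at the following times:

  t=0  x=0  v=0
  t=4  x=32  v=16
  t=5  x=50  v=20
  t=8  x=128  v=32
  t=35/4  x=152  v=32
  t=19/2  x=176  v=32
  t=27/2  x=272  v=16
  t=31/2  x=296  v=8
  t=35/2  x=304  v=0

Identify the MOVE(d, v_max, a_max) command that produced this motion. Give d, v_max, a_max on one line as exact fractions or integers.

d=304 v_max=32 a_max=4

final state: t=35/2, x=304, v=0 → d = 304
a_max = (16−0)/(4−0) = 4
max v = 32 over t∈[8,19/2] → v_max = 32
check: 32·(8+3/2) = 304 ✓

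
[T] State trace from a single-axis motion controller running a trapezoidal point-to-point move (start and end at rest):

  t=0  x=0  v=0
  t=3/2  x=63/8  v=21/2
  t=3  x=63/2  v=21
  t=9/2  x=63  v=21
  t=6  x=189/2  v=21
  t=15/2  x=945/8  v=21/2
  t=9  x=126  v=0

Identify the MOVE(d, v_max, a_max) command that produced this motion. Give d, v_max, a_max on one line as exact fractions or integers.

d=126 v_max=21 a_max=7

final state: t=9, x=126, v=0 → d = 126
a_max = (21/2−0)/(3/2−0) = 7
max v = 21 over t∈[3,6] → v_max = 21
check: 21·(3+3) = 126 ✓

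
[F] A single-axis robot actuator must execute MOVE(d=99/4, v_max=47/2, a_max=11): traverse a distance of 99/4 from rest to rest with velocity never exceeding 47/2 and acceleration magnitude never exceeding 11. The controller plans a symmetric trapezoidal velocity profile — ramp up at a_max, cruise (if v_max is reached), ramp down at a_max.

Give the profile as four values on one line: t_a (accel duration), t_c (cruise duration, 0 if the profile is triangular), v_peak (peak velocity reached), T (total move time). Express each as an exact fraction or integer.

v_max²/a_max = (47/2)²/11 = 2209/44
99/4 < 2209/44 → triangular
v_peak = √(99/4·11) = √(1089/4) = 33/2
t_a = (33/2)/11 = 3/2; t_c = 0
T = 2·3/2 = 3

t_a=3/2 t_c=0 v_peak=33/2 T=3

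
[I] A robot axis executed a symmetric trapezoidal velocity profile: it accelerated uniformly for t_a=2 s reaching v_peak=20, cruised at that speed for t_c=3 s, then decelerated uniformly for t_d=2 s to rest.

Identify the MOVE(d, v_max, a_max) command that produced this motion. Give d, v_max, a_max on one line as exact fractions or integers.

a_max = 20/2 = 10
d_a = ½·20·2 = 20; d_c = 20·3 = 60
d = 2·20 + 60 = 100
t_c = 3 > 0 ⇒ limit active, v_max = 20

d=100 v_max=20 a_max=10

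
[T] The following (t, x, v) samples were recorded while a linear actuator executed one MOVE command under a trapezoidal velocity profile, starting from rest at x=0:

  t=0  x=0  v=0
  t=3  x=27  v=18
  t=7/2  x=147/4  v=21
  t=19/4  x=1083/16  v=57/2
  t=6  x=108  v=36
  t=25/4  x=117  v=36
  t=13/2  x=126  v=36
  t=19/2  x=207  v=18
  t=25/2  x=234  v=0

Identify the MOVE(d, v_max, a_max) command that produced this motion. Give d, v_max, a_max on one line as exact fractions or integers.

d=234 v_max=36 a_max=6

final state: t=25/2, x=234, v=0 → d = 234
a_max = (18−0)/(3−0) = 6
max v = 36 over t∈[6,13/2] → v_max = 36
check: 36·(6+1/2) = 234 ✓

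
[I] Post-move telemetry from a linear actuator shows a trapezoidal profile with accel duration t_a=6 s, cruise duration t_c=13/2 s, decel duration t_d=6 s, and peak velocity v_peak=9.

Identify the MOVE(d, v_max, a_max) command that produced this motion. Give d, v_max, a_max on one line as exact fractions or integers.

d=225/2 v_max=9 a_max=3/2

a_max = 9/6 = 3/2
d_a = ½·9·6 = 27; d_c = 9·13/2 = 117/2
d = 2·27 + 117/2 = 225/2
t_c = 13/2 > 0 ⇒ limit active, v_max = 9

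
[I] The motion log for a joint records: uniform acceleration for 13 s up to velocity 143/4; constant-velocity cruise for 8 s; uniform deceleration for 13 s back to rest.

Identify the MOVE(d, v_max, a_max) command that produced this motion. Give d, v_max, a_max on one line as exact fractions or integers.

d=3003/4 v_max=143/4 a_max=11/4

a_max = (143/4)/13 = 11/4
d_a = ½·143/4·13 = 1859/8; d_c = 143/4·8 = 286
d = 2·1859/8 + 286 = 3003/4
t_c = 8 > 0 → v_max = v_peak = 143/4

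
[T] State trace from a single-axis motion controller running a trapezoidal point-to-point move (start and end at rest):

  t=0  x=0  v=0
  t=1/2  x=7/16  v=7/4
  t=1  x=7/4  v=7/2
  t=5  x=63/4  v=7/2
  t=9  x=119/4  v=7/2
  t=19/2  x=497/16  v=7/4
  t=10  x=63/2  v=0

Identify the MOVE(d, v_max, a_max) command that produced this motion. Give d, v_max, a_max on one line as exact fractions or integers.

final state: t=10, x=63/2, v=0 → d = 63/2
a_max = (7/4−0)/(1/2−0) = 7/2
max v = 7/2 over t∈[1,9] → v_max = 7/2
check: 7/2·(1+8) = 63/2 ✓

d=63/2 v_max=7/2 a_max=7/2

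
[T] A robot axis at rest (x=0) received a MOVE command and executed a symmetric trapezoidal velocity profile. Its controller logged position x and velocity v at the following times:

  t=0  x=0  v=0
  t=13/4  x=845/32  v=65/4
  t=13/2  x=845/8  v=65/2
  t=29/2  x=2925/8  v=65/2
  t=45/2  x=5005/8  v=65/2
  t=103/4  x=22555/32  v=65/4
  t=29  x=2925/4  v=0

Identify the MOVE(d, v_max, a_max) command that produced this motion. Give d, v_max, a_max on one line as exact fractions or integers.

final state: t=29, x=2925/4, v=0 → d = 2925/4
a_max = (65/4−0)/(13/4−0) = 5
max v = 65/2 over t∈[13/2,45/2] → v_max = 65/2
check: 65/2·(13/2+16) = 2925/4 ✓

d=2925/4 v_max=65/2 a_max=5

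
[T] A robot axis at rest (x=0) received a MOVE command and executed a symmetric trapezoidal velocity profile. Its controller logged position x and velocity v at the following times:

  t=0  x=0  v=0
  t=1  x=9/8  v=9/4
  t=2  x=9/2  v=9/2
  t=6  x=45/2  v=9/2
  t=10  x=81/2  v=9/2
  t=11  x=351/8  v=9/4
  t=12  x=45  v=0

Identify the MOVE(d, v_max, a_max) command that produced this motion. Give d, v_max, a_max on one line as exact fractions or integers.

final state: t=12, x=45, v=0 → d = 45
a_max = (9/4−0)/(1−0) = 9/4
max v = 9/2 over t∈[2,10] → v_max = 9/2
check: 9/2·(2+8) = 45 ✓

d=45 v_max=9/2 a_max=9/4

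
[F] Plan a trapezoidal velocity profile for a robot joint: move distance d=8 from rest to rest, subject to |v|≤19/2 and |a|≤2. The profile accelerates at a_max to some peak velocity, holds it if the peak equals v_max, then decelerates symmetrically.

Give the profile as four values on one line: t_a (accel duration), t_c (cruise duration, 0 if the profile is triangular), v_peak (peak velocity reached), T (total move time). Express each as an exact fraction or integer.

v_max²/a_max = (19/2)²/2 = 361/8
8 < 361/8 ⇒ no cruise
v_peak = √(8·2) = √16 = 4
t_a = 4/2 = 2; t_c = 0
T = 2·2 = 4

t_a=2 t_c=0 v_peak=4 T=4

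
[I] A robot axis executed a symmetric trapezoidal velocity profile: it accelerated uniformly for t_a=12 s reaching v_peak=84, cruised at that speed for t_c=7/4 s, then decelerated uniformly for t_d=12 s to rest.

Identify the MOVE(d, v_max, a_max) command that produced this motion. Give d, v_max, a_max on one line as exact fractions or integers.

a_max = 84/12 = 7
d_a = ½·84·12 = 504; d_c = 84·7/4 = 147
d = 2·504 + 147 = 1155
t_c = 7/4 > 0 ⇒ limit active, v_max = 84

d=1155 v_max=84 a_max=7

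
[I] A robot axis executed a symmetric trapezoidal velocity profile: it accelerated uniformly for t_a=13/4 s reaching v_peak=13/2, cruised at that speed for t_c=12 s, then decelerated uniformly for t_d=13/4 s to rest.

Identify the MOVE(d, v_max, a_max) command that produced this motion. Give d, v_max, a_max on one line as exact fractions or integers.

d=793/8 v_max=13/2 a_max=2

a_max = (13/2)/(13/4) = 2
d_a = ½·13/2·13/4 = 169/16; d_c = 13/2·12 = 78
d = 2·169/16 + 78 = 793/8
t_c = 12 > 0 ⇒ limit active, v_max = 13/2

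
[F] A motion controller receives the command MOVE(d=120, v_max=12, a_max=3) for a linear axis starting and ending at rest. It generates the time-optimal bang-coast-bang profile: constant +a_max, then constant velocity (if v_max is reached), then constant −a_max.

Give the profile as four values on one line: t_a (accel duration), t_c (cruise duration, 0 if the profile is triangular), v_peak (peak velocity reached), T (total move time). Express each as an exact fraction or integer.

t_a=4 t_c=6 v_peak=12 T=14

v_max²/a_max = 12²/3 = 48
120 ≥ 48 ⇒ cruise phase
t_a = 12/3 = 4; v_peak = 12
d_cruise = 120 − 48 = 72; t_c = 72/12 = 6
T = 2·4 + 6 = 14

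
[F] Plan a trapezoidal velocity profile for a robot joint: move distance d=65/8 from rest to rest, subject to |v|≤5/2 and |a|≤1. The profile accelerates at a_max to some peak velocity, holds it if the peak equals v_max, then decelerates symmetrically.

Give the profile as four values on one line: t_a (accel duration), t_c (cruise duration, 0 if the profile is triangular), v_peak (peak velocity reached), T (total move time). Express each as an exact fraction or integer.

t_a=5/2 t_c=3/4 v_peak=5/2 T=23/4

v_max²/a_max = (5/2)²/1 = 25/4
65/8 ≥ 25/4 ⇒ cruise phase
t_a = (5/2)/1 = 5/2; v_peak = 5/2
d_cruise = 65/8 − 25/4 = 15/8; t_c = (15/8)/(5/2) = 3/4
T = 2·5/2 + 3/4 = 23/4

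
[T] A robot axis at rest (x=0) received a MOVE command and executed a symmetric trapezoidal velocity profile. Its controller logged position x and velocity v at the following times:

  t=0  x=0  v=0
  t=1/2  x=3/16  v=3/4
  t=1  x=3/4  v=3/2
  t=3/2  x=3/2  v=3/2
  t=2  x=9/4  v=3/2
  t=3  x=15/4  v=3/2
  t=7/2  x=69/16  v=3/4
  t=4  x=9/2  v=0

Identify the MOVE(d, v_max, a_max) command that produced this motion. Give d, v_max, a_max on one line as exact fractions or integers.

d=9/2 v_max=3/2 a_max=3/2

final state: t=4, x=9/2, v=0 → d = 9/2
a_max = (3/4−0)/(1/2−0) = 3/2
max v = 3/2 over t∈[1,3] → v_max = 3/2
check: 3/2·(1+2) = 9/2 ✓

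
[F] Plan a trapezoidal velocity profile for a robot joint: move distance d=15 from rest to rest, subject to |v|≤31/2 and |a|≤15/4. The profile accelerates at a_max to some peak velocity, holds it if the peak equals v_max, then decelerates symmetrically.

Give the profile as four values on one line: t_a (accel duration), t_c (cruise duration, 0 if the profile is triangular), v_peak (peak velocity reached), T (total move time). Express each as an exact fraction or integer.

t_a=2 t_c=0 v_peak=15/2 T=4

vₘ²/aₘ = (31/2)²/(15/4) = 961/15
15 < 961/15 → triangular
v_peak = √(15·15/4) = √(225/4) = 15/2
t_a = (15/2)/(15/4) = 2; t_c = 0
T = 2·2 = 4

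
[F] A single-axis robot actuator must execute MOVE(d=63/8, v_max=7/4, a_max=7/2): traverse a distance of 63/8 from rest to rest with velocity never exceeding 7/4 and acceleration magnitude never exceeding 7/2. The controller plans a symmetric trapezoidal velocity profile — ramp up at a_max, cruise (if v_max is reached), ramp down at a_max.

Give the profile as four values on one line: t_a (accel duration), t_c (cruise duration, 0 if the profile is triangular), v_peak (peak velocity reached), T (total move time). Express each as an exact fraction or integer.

t_a=1/2 t_c=4 v_peak=7/4 T=5

vₘ²/aₘ = (7/4)²/(7/2) = 7/8
63/8 ≥ 7/8 → trapezoidal
t_a = (7/4)/(7/2) = 1/2; v_peak = 7/4
d_cruise = 63/8 − 7/8 = 7; t_c = 7/(7/4) = 4
T = 2·1/2 + 4 = 5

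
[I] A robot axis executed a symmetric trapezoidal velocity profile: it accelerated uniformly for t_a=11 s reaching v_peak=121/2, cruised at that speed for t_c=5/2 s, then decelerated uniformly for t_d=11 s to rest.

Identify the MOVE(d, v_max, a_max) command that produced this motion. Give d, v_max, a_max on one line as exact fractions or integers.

a_max = (121/2)/11 = 11/2
d_a = ½·121/2·11 = 1331/4; d_c = 121/2·5/2 = 605/4
d = 2·1331/4 + 605/4 = 3267/4
t_c = 5/2 > 0 ⇒ limit active, v_max = 121/2

d=3267/4 v_max=121/2 a_max=11/2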